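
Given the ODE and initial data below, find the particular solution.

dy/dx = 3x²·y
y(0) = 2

General solution: y = Ce^(x³)
Applying IC y(0) = 2:
Particular solution: y = 2e^(x³)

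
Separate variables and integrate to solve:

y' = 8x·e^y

Separating variables and integrating:
-e^(-y) = 4x² + C

General solution: y = -ln(C - 4x²)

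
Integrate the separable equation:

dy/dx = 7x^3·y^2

Separating variables and integrating:
-1/y = 7x^4/4 + C

General solution: y^-1 = (-7/4)x^4 + C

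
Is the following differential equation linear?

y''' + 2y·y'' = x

No. Nonlinear (y·y'' term)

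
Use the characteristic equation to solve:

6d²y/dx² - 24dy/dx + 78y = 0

Characteristic equation: 6r² - 24r + 78 = 0
Divide by 6: r² - 4r + 13 = 0
Roots: r = 2 ± 3i (complex conjugates)
General solution: y = e^(2x)(C₁cos(3x) + C₂sin(3x))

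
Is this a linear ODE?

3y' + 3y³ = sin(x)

No. Nonlinear (y³ term)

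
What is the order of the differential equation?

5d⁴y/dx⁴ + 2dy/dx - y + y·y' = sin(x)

The order is 4 (highest derivative is of order 4).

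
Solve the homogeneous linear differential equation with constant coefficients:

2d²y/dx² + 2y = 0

Characteristic equation: 2r² + 2 = 0
Divide by 2: r² + 1 = 0
Roots: r = ±i (complex conjugates)
General solution: y = C₁cos(x) + C₂sin(x)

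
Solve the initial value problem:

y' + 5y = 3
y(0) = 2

General solution: y = 3/5 + Ce^(-5x)
Applying y(0) = 2: C = 2 - 3/5 = 7/5
Particular solution: y = 3/5 + (7/5)e^(-5x)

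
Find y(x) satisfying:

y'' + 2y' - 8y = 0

Characteristic equation: r² + 2r - 8 = 0
Roots: r = 2, -4 (distinct real)
General solution: y = C₁e^(2x) + C₂e^(-4x)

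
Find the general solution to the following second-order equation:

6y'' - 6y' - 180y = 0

Characteristic equation: 6r² - 6r - 180 = 0
Divide by 6: r² - r - 30 = 0
Roots: r = 6, -5 (distinct real)
General solution: y = C₁e^(6x) + C₂e^(-5x)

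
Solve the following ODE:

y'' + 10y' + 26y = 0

Characteristic equation: r² + 10r + 26 = 0
Roots: r = -5 ± i (complex conjugates)
General solution: y = e^(-5x)(C₁cos(x) + C₂sin(x))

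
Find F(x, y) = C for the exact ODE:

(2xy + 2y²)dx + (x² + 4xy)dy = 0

Verify exactness: ∂M/∂y = ∂N/∂x ✓
Find F(x,y) such that ∂F/∂x = M, ∂F/∂y = N
Solution: x²y + 2xy² = C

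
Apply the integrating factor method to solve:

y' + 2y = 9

Using integrating factor method:

General solution: y = 9/2 + Ce^(-2x)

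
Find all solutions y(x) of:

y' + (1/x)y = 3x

Using integrating factor method:

General solution: y = x^2 + C/x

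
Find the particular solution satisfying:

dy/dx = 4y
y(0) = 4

General solution: y = Ce^(4x)
Applying IC y(0) = 4:
Particular solution: y = 4e^(4x)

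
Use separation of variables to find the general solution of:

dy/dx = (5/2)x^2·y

Separating variables and integrating:
ln|y| = 5x^3/6 + C

General solution: y = Ce^(5x^3/6)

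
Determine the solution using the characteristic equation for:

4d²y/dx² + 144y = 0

Characteristic equation: 4r² + 144 = 0
Divide by 4: r² + 36 = 0
Roots: r = ±6i (complex conjugates)
General solution: y = C₁cos(6x) + C₂sin(6x)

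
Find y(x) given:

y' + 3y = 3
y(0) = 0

General solution: y = 1 + Ce^(-3x)
Applying y(0) = 0: C = 0 - 1 = -1
Particular solution: y = 1 - e^(-3x)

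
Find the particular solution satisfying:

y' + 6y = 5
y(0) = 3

General solution: y = 5/6 + Ce^(-6x)
Applying y(0) = 3: C = 3 - 5/6 = 13/6
Particular solution: y = 5/6 + (13/6)e^(-6x)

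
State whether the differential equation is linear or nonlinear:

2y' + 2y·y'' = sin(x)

Nonlinear (y·y'' term)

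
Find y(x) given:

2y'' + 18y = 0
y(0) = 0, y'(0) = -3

General solution: y = C₁cos(3x) + C₂sin(3x)
Complex roots r = ±3i
Applying ICs: C₁ = 0, C₂ = -1
Particular solution: y = -sin(3x)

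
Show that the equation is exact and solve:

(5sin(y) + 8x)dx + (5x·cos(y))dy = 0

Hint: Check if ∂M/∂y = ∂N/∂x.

Verify exactness: ∂M/∂y = ∂N/∂x ✓
Find F(x,y) such that ∂F/∂x = M, ∂F/∂y = N
Solution: 5x·sin(y) + 4x² = C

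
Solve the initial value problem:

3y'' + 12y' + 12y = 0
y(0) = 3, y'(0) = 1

General solution: y = (C₁ + C₂x)e^(-2x)
Repeated root r = -2
Applying ICs: C₁ = 3, C₂ = 7
Particular solution: y = (3 + 7x)e^(-2x)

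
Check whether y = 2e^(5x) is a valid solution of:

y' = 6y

Verification:
y = 2e^(5x)
y' = 10e^(5x)
But 6y = 12e^(5x)
y' ≠ 6y — the derivative does not match

No, it is not a solution.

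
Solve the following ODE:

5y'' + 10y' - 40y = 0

Characteristic equation: 5r² + 10r - 40 = 0
Divide by 5: r² + 2r - 8 = 0
Roots: r = 2, -4 (distinct real)
General solution: y = C₁e^(2x) + C₂e^(-4x)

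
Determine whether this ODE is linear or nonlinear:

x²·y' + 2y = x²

Linear (y and its derivatives appear to the first power only, no products of y terms)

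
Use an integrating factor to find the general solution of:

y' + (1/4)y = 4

Using integrating factor method:

General solution: y = 16 + Ce^(-x/4)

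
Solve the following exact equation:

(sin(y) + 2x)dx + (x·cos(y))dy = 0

Verify exactness: ∂M/∂y = ∂N/∂x ✓
Find F(x,y) such that ∂F/∂x = M, ∂F/∂y = N
Solution: x·sin(y) + x² = C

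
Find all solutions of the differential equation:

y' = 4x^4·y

Separating variables and integrating:
ln|y| = 4x^5/5 + C

General solution: y = Ce^(4x^5/5)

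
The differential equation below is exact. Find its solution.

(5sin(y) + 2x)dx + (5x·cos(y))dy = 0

Verify exactness: ∂M/∂y = ∂N/∂x ✓
Find F(x,y) such that ∂F/∂x = M, ∂F/∂y = N
Solution: 5x·sin(y) + x² = C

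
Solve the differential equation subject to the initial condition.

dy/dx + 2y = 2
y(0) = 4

General solution: y = 1 + Ce^(-2x)
Applying y(0) = 4: C = 4 - 1 = 3
Particular solution: y = 1 + 3e^(-2x)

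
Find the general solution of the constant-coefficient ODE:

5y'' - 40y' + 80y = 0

Characteristic equation: 5r² - 40r + 80 = 0
Divide by 5: r² - 8r + 16 = 0
Factored: (r - 4)² = 0
Repeated root: r = 4
General solution: y = (C₁ + C₂x)e^(4x)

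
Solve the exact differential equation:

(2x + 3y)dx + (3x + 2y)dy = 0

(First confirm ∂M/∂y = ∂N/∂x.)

Verify exactness: ∂M/∂y = ∂N/∂x ✓
Find F(x,y) such that ∂F/∂x = M, ∂F/∂y = N
Solution: x² + 3xy + y² = C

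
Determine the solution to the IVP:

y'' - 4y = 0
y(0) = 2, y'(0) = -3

General solution: y = C₁e^(2x) + C₂e^(-2x)
Applying ICs: C₁ = 1/4, C₂ = 7/4
Particular solution: y = (1/4)e^(2x) + (7/4)e^(-2x)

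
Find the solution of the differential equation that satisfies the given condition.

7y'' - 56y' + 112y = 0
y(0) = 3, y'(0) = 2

General solution: y = (C₁ + C₂x)e^(4x)
Repeated root r = 4
Applying ICs: C₁ = 3, C₂ = -10
Particular solution: y = (3 - 10x)e^(4x)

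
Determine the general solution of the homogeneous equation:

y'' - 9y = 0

Characteristic equation: r² - 9 = 0
Roots: r = 3, -3 (distinct real)
General solution: y = C₁e^(3x) + C₂e^(-3x)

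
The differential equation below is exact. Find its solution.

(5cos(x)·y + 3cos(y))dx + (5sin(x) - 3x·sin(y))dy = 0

Verify exactness: ∂M/∂y = ∂N/∂x ✓
Find F(x,y) such that ∂F/∂x = M, ∂F/∂y = N
Solution: 5sin(x)·y + 3x·cos(y) = C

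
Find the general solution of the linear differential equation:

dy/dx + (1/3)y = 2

Using integrating factor method:

General solution: y = 6 + Ce^(-x/3)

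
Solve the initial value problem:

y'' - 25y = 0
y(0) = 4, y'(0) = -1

General solution: y = C₁e^(5x) + C₂e^(-5x)
Applying ICs: C₁ = 19/10, C₂ = 21/10
Particular solution: y = (19/10)e^(5x) + (21/10)e^(-5x)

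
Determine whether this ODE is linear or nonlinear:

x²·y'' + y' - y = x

Linear (y and its derivatives appear to the first power only, no products of y terms)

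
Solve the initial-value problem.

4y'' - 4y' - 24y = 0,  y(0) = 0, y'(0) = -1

General solution: y = C₁e^(3x) + C₂e^(-2x)
Applying ICs: C₁ = -1/5, C₂ = 1/5
Particular solution: y = -(1/5)e^(3x) + (1/5)e^(-2x)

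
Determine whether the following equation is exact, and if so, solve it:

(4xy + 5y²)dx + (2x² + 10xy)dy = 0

Verify exactness: ∂M/∂y = ∂N/∂x ✓
Find F(x,y) such that ∂F/∂x = M, ∂F/∂y = N
Solution: 2x²y + 5xy² = C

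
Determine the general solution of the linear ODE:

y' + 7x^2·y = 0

Using integrating factor method:

General solution: y = Ce^(-7x^3/3)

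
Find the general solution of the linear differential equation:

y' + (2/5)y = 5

Using integrating factor method:

General solution: y = 25/2 + Ce^(-2x/5)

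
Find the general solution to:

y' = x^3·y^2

Separating variables and integrating:
-1/y = x^4/4 + C

General solution: y^-1 = (-1/4)x^4 + C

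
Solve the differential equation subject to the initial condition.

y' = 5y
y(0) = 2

General solution: y = Ce^(5x)
Applying IC y(0) = 2:
Particular solution: y = 2e^(5x)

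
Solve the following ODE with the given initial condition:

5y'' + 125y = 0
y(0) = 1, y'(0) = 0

General solution: y = C₁cos(5x) + C₂sin(5x)
Complex roots r = ±5i
Applying ICs: C₁ = 1, C₂ = 0
Particular solution: y = cos(5x)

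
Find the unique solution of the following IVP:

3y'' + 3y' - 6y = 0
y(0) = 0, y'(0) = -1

General solution: y = C₁e^x + C₂e^(-2x)
Applying ICs: C₁ = -1/3, C₂ = 1/3
Particular solution: y = -(1/3)e^x + (1/3)e^(-2x)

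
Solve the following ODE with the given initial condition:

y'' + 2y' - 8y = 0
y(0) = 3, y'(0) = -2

General solution: y = C₁e^(2x) + C₂e^(-4x)
Applying ICs: C₁ = 5/3, C₂ = 4/3
Particular solution: y = (5/3)e^(2x) + (4/3)e^(-4x)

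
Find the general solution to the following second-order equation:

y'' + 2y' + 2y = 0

Characteristic equation: r² + 2r + 2 = 0
Roots: r = -1 ± i (complex conjugates)
General solution: y = e^(-x)(C₁cos(x) + C₂sin(x))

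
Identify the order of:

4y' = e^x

The order is 1 (highest derivative is of order 1).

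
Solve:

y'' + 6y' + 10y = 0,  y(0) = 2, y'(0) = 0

General solution: y = e^(-3x)(C₁cos(x) + C₂sin(x))
Complex roots r = -3 ± i
Applying ICs: C₁ = 2, C₂ = 6
Particular solution: y = e^(-3x)(2cos(x) + 6sin(x))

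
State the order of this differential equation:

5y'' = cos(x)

The order is 2 (highest derivative is of order 2).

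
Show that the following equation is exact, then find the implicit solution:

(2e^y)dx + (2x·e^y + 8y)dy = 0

Verify exactness: ∂M/∂y = ∂N/∂x ✓
Find F(x,y) such that ∂F/∂x = M, ∂F/∂y = N
Solution: 2x·e^y + 4y² = C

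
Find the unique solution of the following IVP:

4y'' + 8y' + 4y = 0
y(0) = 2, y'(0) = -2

General solution: y = (C₁ + C₂x)e^(-x)
Repeated root r = -1
Applying ICs: C₁ = 2, C₂ = 0
Particular solution: y = 2e^(-x)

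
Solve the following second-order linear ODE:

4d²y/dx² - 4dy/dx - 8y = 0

Characteristic equation: 4r² - 4r - 8 = 0
Divide by 4: r² - r - 2 = 0
Roots: r = 2, -1 (distinct real)
General solution: y = C₁e^(2x) + C₂e^(-x)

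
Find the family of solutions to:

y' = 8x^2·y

Separating variables and integrating:
ln|y| = 8x^3/3 + C

General solution: y = Ce^(8x^3/3)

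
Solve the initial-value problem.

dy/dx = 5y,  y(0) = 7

General solution: y = Ce^(5x)
Applying IC y(0) = 7:
Particular solution: y = 7e^(5x)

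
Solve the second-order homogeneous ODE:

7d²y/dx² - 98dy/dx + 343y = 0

Characteristic equation: 7r² - 98r + 343 = 0
Divide by 7: r² - 14r + 49 = 0
Factored: (r - 7)² = 0
Repeated root: r = 7
General solution: y = (C₁ + C₂x)e^(7x)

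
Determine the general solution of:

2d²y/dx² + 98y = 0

Characteristic equation: 2r² + 98 = 0
Divide by 2: r² + 49 = 0
Roots: r = ±7i (complex conjugates)
General solution: y = C₁cos(7x) + C₂sin(7x)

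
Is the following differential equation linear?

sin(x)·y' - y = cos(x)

Yes. Linear (y and its derivatives appear to the first power only, no products of y terms)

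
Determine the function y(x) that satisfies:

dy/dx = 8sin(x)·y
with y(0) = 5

General solution: y = Ce^(-8cos(x))
Applying IC y(0) = 5:
Particular solution: y = 5e^(8(1-cos(x)))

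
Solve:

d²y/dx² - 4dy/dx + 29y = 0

Characteristic equation: r² - 4r + 29 = 0
Roots: r = 2 ± 5i (complex conjugates)
General solution: y = e^(2x)(C₁cos(5x) + C₂sin(5x))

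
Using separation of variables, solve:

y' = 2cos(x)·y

Separating variables and integrating:
ln|y| = 2sin(x) + C

General solution: y = Ce^(2sin(x))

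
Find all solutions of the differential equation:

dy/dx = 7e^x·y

Separating variables and integrating:
ln|y| = 7e^x + C

General solution: y = Ce^(7e^x)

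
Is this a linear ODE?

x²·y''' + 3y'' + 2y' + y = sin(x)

Yes. Linear (y and its derivatives appear to the first power only, no products of y terms)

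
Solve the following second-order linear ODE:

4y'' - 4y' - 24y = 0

Characteristic equation: 4r² - 4r - 24 = 0
Divide by 4: r² - r - 6 = 0
Roots: r = 3, -2 (distinct real)
General solution: y = C₁e^(3x) + C₂e^(-2x)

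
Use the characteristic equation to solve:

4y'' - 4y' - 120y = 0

Characteristic equation: 4r² - 4r - 120 = 0
Divide by 4: r² - r - 30 = 0
Roots: r = 6, -5 (distinct real)
General solution: y = C₁e^(6x) + C₂e^(-5x)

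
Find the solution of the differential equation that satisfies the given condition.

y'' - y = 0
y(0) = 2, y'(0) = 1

General solution: y = C₁e^x + C₂e^(-x)
Applying ICs: C₁ = 3/2, C₂ = 1/2
Particular solution: y = (3/2)e^x + (1/2)e^(-x)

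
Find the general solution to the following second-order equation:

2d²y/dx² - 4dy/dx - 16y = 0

Characteristic equation: 2r² - 4r - 16 = 0
Divide by 2: r² - 2r - 8 = 0
Roots: r = 4, -2 (distinct real)
General solution: y = C₁e^(4x) + C₂e^(-2x)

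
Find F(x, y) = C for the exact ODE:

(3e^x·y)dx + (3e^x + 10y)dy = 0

Verify exactness: ∂M/∂y = ∂N/∂x ✓
Find F(x,y) such that ∂F/∂x = M, ∂F/∂y = N
Solution: 3e^x·y + 5y² = C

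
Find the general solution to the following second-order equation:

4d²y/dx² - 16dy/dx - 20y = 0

Characteristic equation: 4r² - 16r - 20 = 0
Divide by 4: r² - 4r - 5 = 0
Roots: r = 5, -1 (distinct real)
General solution: y = C₁e^(5x) + C₂e^(-x)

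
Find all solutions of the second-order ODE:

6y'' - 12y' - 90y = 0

Characteristic equation: 6r² - 12r - 90 = 0
Divide by 6: r² - 2r - 15 = 0
Roots: r = 5, -3 (distinct real)
General solution: y = C₁e^(5x) + C₂e^(-3x)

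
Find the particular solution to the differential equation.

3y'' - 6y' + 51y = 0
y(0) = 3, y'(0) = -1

General solution: y = e^x(C₁cos(4x) + C₂sin(4x))
Complex roots r = 1 ± 4i
Applying ICs: C₁ = 3, C₂ = -1
Particular solution: y = e^x(3cos(4x) - sin(4x))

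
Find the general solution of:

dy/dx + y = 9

Using integrating factor method:

General solution: y = 9 + Ce^(-x)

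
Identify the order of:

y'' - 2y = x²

The order is 2 (highest derivative is of order 2).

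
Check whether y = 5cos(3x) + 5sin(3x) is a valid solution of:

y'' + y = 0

Verification:
y'' = -45cos(3x) - 45sin(3x)
y'' + y ≠ 0 (frequency mismatch: got 9 instead of 1)

No, it is not a solution.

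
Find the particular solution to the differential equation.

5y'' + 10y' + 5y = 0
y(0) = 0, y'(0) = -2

General solution: y = (C₁ + C₂x)e^(-x)
Repeated root r = -1
Applying ICs: C₁ = 0, C₂ = -2
Particular solution: y = -2xe^(-x)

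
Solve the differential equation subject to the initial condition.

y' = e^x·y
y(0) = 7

General solution: y = Ce^(e^x)
Applying IC y(0) = 7:
Particular solution: y = 7e^(e^x - 1)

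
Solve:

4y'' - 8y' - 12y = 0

Characteristic equation: 4r² - 8r - 12 = 0
Divide by 4: r² - 2r - 3 = 0
Roots: r = 3, -1 (distinct real)
General solution: y = C₁e^(3x) + C₂e^(-x)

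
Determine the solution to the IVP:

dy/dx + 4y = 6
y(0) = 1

General solution: y = 3/2 + Ce^(-4x)
Applying y(0) = 1: C = 1 - 3/2 = -1/2
Particular solution: y = 3/2 - (1/2)e^(-4x)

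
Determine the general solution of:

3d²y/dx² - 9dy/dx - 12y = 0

Characteristic equation: 3r² - 9r - 12 = 0
Divide by 3: r² - 3r - 4 = 0
Roots: r = 4, -1 (distinct real)
General solution: y = C₁e^(4x) + C₂e^(-x)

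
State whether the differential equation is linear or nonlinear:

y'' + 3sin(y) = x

Nonlinear (sin(y) is nonlinear in y)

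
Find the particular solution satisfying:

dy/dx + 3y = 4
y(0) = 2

General solution: y = 4/3 + Ce^(-3x)
Applying y(0) = 2: C = 2 - 4/3 = 2/3
Particular solution: y = 4/3 + (2/3)e^(-3x)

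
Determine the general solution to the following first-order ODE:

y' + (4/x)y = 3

Using integrating factor method:

General solution: y = (3/5)x + Cx^(-4)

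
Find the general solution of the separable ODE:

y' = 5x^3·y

Separating variables and integrating:
ln|y| = 5x^4/4 + C

General solution: y = Ce^(5x^4/4)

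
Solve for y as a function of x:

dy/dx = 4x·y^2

Separating variables and integrating:
-1/y = 2x^2 + C

General solution: y^-1 = -2x^2 + C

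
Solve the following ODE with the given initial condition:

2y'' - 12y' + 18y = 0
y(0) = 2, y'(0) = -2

General solution: y = (C₁ + C₂x)e^(3x)
Repeated root r = 3
Applying ICs: C₁ = 2, C₂ = -8
Particular solution: y = (2 - 8x)e^(3x)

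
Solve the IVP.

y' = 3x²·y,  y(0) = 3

General solution: y = Ce^(x³)
Applying IC y(0) = 3:
Particular solution: y = 3e^(x³)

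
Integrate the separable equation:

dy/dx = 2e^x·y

Separating variables and integrating:
ln|y| = 2e^x + C

General solution: y = Ce^(2e^x)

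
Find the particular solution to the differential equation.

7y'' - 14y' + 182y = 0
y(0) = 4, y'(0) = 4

General solution: y = e^x(C₁cos(5x) + C₂sin(5x))
Complex roots r = 1 ± 5i
Applying ICs: C₁ = 4, C₂ = 0
Particular solution: y = e^x(4cos(5x))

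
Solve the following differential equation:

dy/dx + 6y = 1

Using integrating factor method:

General solution: y = 1/6 + Ce^(-6x)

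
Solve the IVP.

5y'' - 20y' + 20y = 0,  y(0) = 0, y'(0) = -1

General solution: y = (C₁ + C₂x)e^(2x)
Repeated root r = 2
Applying ICs: C₁ = 0, C₂ = -1
Particular solution: y = -xe^(2x)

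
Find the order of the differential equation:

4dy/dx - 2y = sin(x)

The order is 1 (highest derivative is of order 1).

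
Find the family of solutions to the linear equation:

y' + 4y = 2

Using integrating factor method:

General solution: y = 1/2 + Ce^(-4x)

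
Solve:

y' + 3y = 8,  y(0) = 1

General solution: y = 8/3 + Ce^(-3x)
Applying y(0) = 1: C = 1 - 8/3 = -5/3
Particular solution: y = 8/3 - (5/3)e^(-3x)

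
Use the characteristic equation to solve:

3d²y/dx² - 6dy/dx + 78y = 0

Characteristic equation: 3r² - 6r + 78 = 0
Divide by 3: r² - 2r + 26 = 0
Roots: r = 1 ± 5i (complex conjugates)
General solution: y = e^x(C₁cos(5x) + C₂sin(5x))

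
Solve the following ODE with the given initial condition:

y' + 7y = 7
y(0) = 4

General solution: y = 1 + Ce^(-7x)
Applying y(0) = 4: C = 4 - 1 = 3
Particular solution: y = 1 + 3e^(-7x)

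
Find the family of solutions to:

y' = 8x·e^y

Separating variables and integrating:
-e^(-y) = 4x² + C

General solution: y = -ln(C - 4x²)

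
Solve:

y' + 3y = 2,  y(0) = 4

General solution: y = 2/3 + Ce^(-3x)
Applying y(0) = 4: C = 4 - 2/3 = 10/3
Particular solution: y = 2/3 + (10/3)e^(-3x)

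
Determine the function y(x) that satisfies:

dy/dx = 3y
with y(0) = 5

General solution: y = Ce^(3x)
Applying IC y(0) = 5:
Particular solution: y = 5e^(3x)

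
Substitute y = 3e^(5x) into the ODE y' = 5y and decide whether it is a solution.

Verification:
y = 3e^(5x)
y' = 15e^(5x)
5y = 15e^(5x)
y' = 5y ✓

Yes, it is a solution.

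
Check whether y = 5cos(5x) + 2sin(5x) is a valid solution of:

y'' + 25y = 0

Verification:
y'' = -125cos(5x) - 50sin(5x)
y'' + 25y = 0 ✓

Yes, it is a solution.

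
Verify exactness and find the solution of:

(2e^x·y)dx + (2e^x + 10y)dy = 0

Verify exactness: ∂M/∂y = ∂N/∂x ✓
Find F(x,y) such that ∂F/∂x = M, ∂F/∂y = N
Solution: 2e^x·y + 5y² = C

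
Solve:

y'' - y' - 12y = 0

Characteristic equation: r² - r - 12 = 0
Roots: r = 4, -3 (distinct real)
General solution: y = C₁e^(4x) + C₂e^(-3x)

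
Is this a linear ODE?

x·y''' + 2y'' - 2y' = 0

Yes. Linear (y and its derivatives appear to the first power only, no products of y terms)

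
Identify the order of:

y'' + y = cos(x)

The order is 2 (highest derivative is of order 2).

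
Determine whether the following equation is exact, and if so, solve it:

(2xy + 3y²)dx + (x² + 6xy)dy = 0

Verify exactness: ∂M/∂y = ∂N/∂x ✓
Find F(x,y) such that ∂F/∂x = M, ∂F/∂y = N
Solution: x²y + 3xy² = C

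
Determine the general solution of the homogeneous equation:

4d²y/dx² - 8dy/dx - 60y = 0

Characteristic equation: 4r² - 8r - 60 = 0
Divide by 4: r² - 2r - 15 = 0
Roots: r = 5, -3 (distinct real)
General solution: y = C₁e^(5x) + C₂e^(-3x)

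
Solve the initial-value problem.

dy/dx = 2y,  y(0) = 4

General solution: y = Ce^(2x)
Applying IC y(0) = 4:
Particular solution: y = 4e^(2x)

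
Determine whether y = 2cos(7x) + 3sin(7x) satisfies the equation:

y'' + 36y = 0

Verification:
y'' = -98cos(7x) - 147sin(7x)
y'' + 36y ≠ 0 (frequency mismatch: got 49 instead of 36)

No, it is not a solution.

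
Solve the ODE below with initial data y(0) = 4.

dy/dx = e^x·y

General solution: y = Ce^(e^x)
Applying IC y(0) = 4:
Particular solution: y = 4e^(e^x - 1)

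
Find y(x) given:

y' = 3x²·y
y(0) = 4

General solution: y = Ce^(x³)
Applying IC y(0) = 4:
Particular solution: y = 4e^(x³)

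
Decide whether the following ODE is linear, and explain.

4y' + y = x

Linear (y and its derivatives appear to the first power only, no products of y terms)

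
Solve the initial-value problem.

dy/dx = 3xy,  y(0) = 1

General solution: y = Ce^(3x²/2)
Applying IC y(0) = 1:
Particular solution: y = e^(3x²/2)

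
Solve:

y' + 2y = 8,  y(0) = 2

General solution: y = 4 + Ce^(-2x)
Applying y(0) = 2: C = 2 - 4 = -2
Particular solution: y = 4 - 2e^(-2x)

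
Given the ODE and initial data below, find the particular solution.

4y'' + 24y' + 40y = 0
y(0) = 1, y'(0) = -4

General solution: y = e^(-3x)(C₁cos(x) + C₂sin(x))
Complex roots r = -3 ± i
Applying ICs: C₁ = 1, C₂ = -1
Particular solution: y = e^(-3x)(cos(x) - sin(x))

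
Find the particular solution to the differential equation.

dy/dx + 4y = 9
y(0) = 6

General solution: y = 9/4 + Ce^(-4x)
Applying y(0) = 6: C = 6 - 9/4 = 15/4
Particular solution: y = 9/4 + (15/4)e^(-4x)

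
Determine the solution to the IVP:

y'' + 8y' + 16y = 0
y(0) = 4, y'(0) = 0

General solution: y = (C₁ + C₂x)e^(-4x)
Repeated root r = -4
Applying ICs: C₁ = 4, C₂ = 16
Particular solution: y = (4 + 16x)e^(-4x)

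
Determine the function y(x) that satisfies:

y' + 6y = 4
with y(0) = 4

General solution: y = 2/3 + Ce^(-6x)
Applying y(0) = 4: C = 4 - 2/3 = 10/3
Particular solution: y = 2/3 + (10/3)e^(-6x)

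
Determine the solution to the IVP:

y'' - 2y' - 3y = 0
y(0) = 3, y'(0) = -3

General solution: y = C₁e^(3x) + C₂e^(-x)
Applying ICs: C₁ = 0, C₂ = 3
Particular solution: y = 3e^(-x)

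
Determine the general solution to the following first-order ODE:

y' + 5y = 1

Using integrating factor method:

General solution: y = 1/5 + Ce^(-5x)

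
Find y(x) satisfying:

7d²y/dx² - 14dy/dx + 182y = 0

Characteristic equation: 7r² - 14r + 182 = 0
Divide by 7: r² - 2r + 26 = 0
Roots: r = 1 ± 5i (complex conjugates)
General solution: y = e^x(C₁cos(5x) + C₂sin(5x))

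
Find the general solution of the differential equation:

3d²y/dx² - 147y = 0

Characteristic equation: 3r² - 147 = 0
Divide by 3: r² - 49 = 0
Roots: r = 7, -7 (distinct real)
General solution: y = C₁e^(7x) + C₂e^(-7x)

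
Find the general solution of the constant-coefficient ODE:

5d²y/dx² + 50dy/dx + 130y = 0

Characteristic equation: 5r² + 50r + 130 = 0
Divide by 5: r² + 10r + 26 = 0
Roots: r = -5 ± i (complex conjugates)
General solution: y = e^(-5x)(C₁cos(x) + C₂sin(x))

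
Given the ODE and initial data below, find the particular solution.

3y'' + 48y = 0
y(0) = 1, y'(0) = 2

General solution: y = C₁cos(4x) + C₂sin(4x)
Complex roots r = ±4i
Applying ICs: C₁ = 1, C₂ = 1/2
Particular solution: y = cos(4x) + (1/2)sin(4x)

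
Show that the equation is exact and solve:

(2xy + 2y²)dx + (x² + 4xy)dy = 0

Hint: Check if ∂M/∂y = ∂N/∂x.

Verify exactness: ∂M/∂y = ∂N/∂x ✓
Find F(x,y) such that ∂F/∂x = M, ∂F/∂y = N
Solution: x²y + 2xy² = C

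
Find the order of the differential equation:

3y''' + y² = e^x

The order is 3 (highest derivative is of order 3).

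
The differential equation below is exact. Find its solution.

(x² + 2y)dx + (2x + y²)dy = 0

Verify exactness: ∂M/∂y = ∂N/∂x ✓
Find F(x,y) such that ∂F/∂x = M, ∂F/∂y = N
Solution: x³/3 + 2xy + y³/3 = C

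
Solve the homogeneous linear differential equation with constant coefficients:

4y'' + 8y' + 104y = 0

Characteristic equation: 4r² + 8r + 104 = 0
Divide by 4: r² + 2r + 26 = 0
Roots: r = -1 ± 5i (complex conjugates)
General solution: y = e^(-x)(C₁cos(5x) + C₂sin(5x))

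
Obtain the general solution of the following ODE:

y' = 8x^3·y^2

Separating variables and integrating:
-1/y = 2x^4 + C

General solution: y^-1 = -2x^4 + C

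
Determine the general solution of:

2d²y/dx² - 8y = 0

Characteristic equation: 2r² - 8 = 0
Divide by 2: r² - 4 = 0
Roots: r = 2, -2 (distinct real)
General solution: y = C₁e^(2x) + C₂e^(-2x)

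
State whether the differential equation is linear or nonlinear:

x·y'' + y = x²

Linear (y and its derivatives appear to the first power only, no products of y terms)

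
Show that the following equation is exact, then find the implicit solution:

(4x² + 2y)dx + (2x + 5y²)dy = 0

Verify exactness: ∂M/∂y = ∂N/∂x ✓
Find F(x,y) such that ∂F/∂x = M, ∂F/∂y = N
Solution: 4x³/3 + 2xy + 5y³/3 = C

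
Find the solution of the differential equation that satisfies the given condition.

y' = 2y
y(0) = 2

General solution: y = Ce^(2x)
Applying IC y(0) = 2:
Particular solution: y = 2e^(2x)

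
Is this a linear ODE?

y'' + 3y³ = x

No. Nonlinear (y³ term)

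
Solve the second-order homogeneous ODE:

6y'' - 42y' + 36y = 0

Characteristic equation: 6r² - 42r + 36 = 0
Divide by 6: r² - 7r + 6 = 0
Roots: r = 1, 6 (distinct real)
General solution: y = C₁e^x + C₂e^(6x)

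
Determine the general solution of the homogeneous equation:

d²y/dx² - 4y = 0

Characteristic equation: r² - 4 = 0
Roots: r = 2, -2 (distinct real)
General solution: y = C₁e^(2x) + C₂e^(-2x)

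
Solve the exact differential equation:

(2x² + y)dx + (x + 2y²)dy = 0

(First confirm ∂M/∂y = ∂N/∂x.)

Verify exactness: ∂M/∂y = ∂N/∂x ✓
Find F(x,y) such that ∂F/∂x = M, ∂F/∂y = N
Solution: 2x³/3 + xy + 2y³/3 = C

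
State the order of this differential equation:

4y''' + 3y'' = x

The order is 3 (highest derivative is of order 3).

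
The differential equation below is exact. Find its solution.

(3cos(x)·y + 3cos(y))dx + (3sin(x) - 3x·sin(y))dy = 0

Verify exactness: ∂M/∂y = ∂N/∂x ✓
Find F(x,y) such that ∂F/∂x = M, ∂F/∂y = N
Solution: 3sin(x)·y + 3x·cos(y) = C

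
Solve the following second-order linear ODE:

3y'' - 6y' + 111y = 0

Characteristic equation: 3r² - 6r + 111 = 0
Divide by 3: r² - 2r + 37 = 0
Roots: r = 1 ± 6i (complex conjugates)
General solution: y = e^x(C₁cos(6x) + C₂sin(6x))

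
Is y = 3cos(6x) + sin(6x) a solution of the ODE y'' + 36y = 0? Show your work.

Verification:
y'' = -108cos(6x) - 36sin(6x)
y'' + 36y = 0 ✓

Yes, it is a solution.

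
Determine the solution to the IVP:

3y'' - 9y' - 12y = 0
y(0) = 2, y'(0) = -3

General solution: y = C₁e^(4x) + C₂e^(-x)
Applying ICs: C₁ = -1/5, C₂ = 11/5
Particular solution: y = -(1/5)e^(4x) + (11/5)e^(-x)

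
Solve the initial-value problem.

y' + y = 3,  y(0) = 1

General solution: y = 3 + Ce^(-x)
Applying y(0) = 1: C = 1 - 3 = -2
Particular solution: y = 3 - 2e^(-x)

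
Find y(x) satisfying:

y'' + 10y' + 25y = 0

Characteristic equation: r² + 10r + 25 = 0
Factored: (r + 5)² = 0
Repeated root: r = -5
General solution: y = (C₁ + C₂x)e^(-5x)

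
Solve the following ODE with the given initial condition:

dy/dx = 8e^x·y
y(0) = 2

General solution: y = Ce^(8e^x)
Applying IC y(0) = 2:
Particular solution: y = 2e^(8(e^x - 1))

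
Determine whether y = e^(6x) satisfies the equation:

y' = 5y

Verification:
y = e^(6x)
y' = 6e^(6x)
But 5y = 5e^(6x)
y' ≠ 5y — the derivative does not match

No, it is not a solution.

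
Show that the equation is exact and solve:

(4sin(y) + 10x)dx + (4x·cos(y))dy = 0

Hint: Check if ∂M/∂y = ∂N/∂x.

Verify exactness: ∂M/∂y = ∂N/∂x ✓
Find F(x,y) such that ∂F/∂x = M, ∂F/∂y = N
Solution: 4x·sin(y) + 5x² = C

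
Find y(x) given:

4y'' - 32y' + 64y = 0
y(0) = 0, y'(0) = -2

General solution: y = (C₁ + C₂x)e^(4x)
Repeated root r = 4
Applying ICs: C₁ = 0, C₂ = -2
Particular solution: y = -2xe^(4x)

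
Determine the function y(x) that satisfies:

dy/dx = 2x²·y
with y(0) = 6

General solution: y = Ce^(2x³/3)
Applying IC y(0) = 6:
Particular solution: y = 6e^(2x³/3)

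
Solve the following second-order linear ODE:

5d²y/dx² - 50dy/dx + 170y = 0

Characteristic equation: 5r² - 50r + 170 = 0
Divide by 5: r² - 10r + 34 = 0
Roots: r = 5 ± 3i (complex conjugates)
General solution: y = e^(5x)(C₁cos(3x) + C₂sin(3x))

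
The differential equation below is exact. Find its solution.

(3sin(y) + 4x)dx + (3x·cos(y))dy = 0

Verify exactness: ∂M/∂y = ∂N/∂x ✓
Find F(x,y) such that ∂F/∂x = M, ∂F/∂y = N
Solution: 3x·sin(y) + 2x² = C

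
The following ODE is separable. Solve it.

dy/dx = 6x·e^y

Separating variables and integrating:
-e^(-y) = 3x² + C

General solution: y = -ln(C - 3x²)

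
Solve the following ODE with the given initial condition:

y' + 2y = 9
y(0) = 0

General solution: y = 9/2 + Ce^(-2x)
Applying y(0) = 0: C = 0 - 9/2 = -9/2
Particular solution: y = 9/2 - (9/2)e^(-2x)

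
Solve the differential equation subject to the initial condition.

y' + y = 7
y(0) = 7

General solution: y = 7 + Ce^(-x)
Applying y(0) = 7: C = 7 - 7 = 0
Particular solution: y = 7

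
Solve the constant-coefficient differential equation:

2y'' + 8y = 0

Characteristic equation: 2r² + 8 = 0
Divide by 2: r² + 4 = 0
Roots: r = ±2i (complex conjugates)
General solution: y = C₁cos(2x) + C₂sin(2x)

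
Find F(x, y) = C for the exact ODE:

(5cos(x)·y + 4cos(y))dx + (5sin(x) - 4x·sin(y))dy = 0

Verify exactness: ∂M/∂y = ∂N/∂x ✓
Find F(x,y) such that ∂F/∂x = M, ∂F/∂y = N
Solution: 5sin(x)·y + 4x·cos(y) = C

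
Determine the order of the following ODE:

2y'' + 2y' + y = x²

The order is 2 (highest derivative is of order 2).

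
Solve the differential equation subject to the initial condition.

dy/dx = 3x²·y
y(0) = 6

General solution: y = Ce^(x³)
Applying IC y(0) = 6:
Particular solution: y = 6e^(x³)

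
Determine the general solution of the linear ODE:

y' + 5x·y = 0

Using integrating factor method:

General solution: y = Ce^(-5x^2/2)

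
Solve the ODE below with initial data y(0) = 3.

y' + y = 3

General solution: y = 3 + Ce^(-x)
Applying y(0) = 3: C = 3 - 3 = 0
Particular solution: y = 3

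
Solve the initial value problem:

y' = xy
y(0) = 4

General solution: y = Ce^(x²/2)
Applying IC y(0) = 4:
Particular solution: y = 4e^(x²/2)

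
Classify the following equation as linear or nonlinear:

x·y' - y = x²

Linear (y and its derivatives appear to the first power only, no products of y terms)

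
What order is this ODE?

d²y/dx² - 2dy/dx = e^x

The order is 2 (highest derivative is of order 2).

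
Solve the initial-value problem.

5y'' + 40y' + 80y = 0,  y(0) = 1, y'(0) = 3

General solution: y = (C₁ + C₂x)e^(-4x)
Repeated root r = -4
Applying ICs: C₁ = 1, C₂ = 7
Particular solution: y = (1 + 7x)e^(-4x)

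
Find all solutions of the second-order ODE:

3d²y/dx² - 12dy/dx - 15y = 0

Characteristic equation: 3r² - 12r - 15 = 0
Divide by 3: r² - 4r - 5 = 0
Roots: r = 5, -1 (distinct real)
General solution: y = C₁e^(5x) + C₂e^(-x)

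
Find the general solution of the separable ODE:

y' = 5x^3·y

Separating variables and integrating:
ln|y| = 5x^4/4 + C

General solution: y = Ce^(5x^4/4)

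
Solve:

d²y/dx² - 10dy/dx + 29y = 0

Characteristic equation: r² - 10r + 29 = 0
Roots: r = 5 ± 2i (complex conjugates)
General solution: y = e^(5x)(C₁cos(2x) + C₂sin(2x))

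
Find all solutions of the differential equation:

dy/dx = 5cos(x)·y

Separating variables and integrating:
ln|y| = 5sin(x) + C

General solution: y = Ce^(5sin(x))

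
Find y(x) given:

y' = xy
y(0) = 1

General solution: y = Ce^(x²/2)
Applying IC y(0) = 1:
Particular solution: y = e^(x²/2)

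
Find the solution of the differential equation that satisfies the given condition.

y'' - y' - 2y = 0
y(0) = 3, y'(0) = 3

General solution: y = C₁e^(2x) + C₂e^(-x)
Applying ICs: C₁ = 2, C₂ = 1
Particular solution: y = 2e^(2x) + e^(-x)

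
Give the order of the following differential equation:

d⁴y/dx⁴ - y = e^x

The order is 4 (highest derivative is of order 4).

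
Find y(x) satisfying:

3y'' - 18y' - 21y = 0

Characteristic equation: 3r² - 18r - 21 = 0
Divide by 3: r² - 6r - 7 = 0
Roots: r = 7, -1 (distinct real)
General solution: y = C₁e^(7x) + C₂e^(-x)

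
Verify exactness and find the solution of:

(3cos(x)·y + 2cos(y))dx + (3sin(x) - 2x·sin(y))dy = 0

Verify exactness: ∂M/∂y = ∂N/∂x ✓
Find F(x,y) such that ∂F/∂x = M, ∂F/∂y = N
Solution: 3sin(x)·y + 2x·cos(y) = C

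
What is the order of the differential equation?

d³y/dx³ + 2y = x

The order is 3 (highest derivative is of order 3).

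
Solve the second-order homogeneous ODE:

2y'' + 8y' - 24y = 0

Characteristic equation: 2r² + 8r - 24 = 0
Divide by 2: r² + 4r - 12 = 0
Roots: r = 2, -6 (distinct real)
General solution: y = C₁e^(2x) + C₂e^(-6x)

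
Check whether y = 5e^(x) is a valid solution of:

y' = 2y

Verification:
y = 5e^(x)
y' = 5e^(x)
But 2y = 10e^(x)
y' ≠ 2y — the derivative does not match

No, it is not a solution.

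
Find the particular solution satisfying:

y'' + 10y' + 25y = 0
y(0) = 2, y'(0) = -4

General solution: y = (C₁ + C₂x)e^(-5x)
Repeated root r = -5
Applying ICs: C₁ = 2, C₂ = 6
Particular solution: y = (2 + 6x)e^(-5x)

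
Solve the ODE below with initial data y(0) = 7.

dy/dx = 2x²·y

General solution: y = Ce^(2x³/3)
Applying IC y(0) = 7:
Particular solution: y = 7e^(2x³/3)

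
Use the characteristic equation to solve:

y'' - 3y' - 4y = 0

Characteristic equation: r² - 3r - 4 = 0
Roots: r = 4, -1 (distinct real)
General solution: y = C₁e^(4x) + C₂e^(-x)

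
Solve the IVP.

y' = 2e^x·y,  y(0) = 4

General solution: y = Ce^(2e^x)
Applying IC y(0) = 4:
Particular solution: y = 4e^(2(e^x - 1))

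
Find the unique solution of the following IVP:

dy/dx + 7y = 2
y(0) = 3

General solution: y = 2/7 + Ce^(-7x)
Applying y(0) = 3: C = 3 - 2/7 = 19/7
Particular solution: y = 2/7 + (19/7)e^(-7x)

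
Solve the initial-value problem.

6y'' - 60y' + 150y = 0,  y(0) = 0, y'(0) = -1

General solution: y = (C₁ + C₂x)e^(5x)
Repeated root r = 5
Applying ICs: C₁ = 0, C₂ = -1
Particular solution: y = -xe^(5x)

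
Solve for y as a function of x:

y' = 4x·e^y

Separating variables and integrating:
-e^(-y) = 2x² + C

General solution: y = -ln(C - 2x²)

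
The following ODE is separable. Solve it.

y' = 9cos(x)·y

Separating variables and integrating:
ln|y| = 9sin(x) + C

General solution: y = Ce^(9sin(x))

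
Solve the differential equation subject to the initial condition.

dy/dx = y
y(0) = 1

General solution: y = Ce^x
Applying IC y(0) = 1:
Particular solution: y = e^x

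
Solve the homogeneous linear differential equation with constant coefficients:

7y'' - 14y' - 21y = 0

Characteristic equation: 7r² - 14r - 21 = 0
Divide by 7: r² - 2r - 3 = 0
Roots: r = 3, -1 (distinct real)
General solution: y = C₁e^(3x) + C₂e^(-x)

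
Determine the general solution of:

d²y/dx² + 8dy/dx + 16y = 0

Characteristic equation: r² + 8r + 16 = 0
Factored: (r + 4)² = 0
Repeated root: r = -4
General solution: y = (C₁ + C₂x)e^(-4x)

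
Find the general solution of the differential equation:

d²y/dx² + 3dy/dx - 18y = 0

Characteristic equation: r² + 3r - 18 = 0
Roots: r = 3, -6 (distinct real)
General solution: y = C₁e^(3x) + C₂e^(-6x)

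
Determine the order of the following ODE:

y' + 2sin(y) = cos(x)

The order is 1 (highest derivative is of order 1).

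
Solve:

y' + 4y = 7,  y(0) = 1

General solution: y = 7/4 + Ce^(-4x)
Applying y(0) = 1: C = 1 - 7/4 = -3/4
Particular solution: y = 7/4 - (3/4)e^(-4x)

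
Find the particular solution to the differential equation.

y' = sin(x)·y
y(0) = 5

General solution: y = Ce^(-cos(x))
Applying IC y(0) = 5:
Particular solution: y = 5e^(1-cos(x))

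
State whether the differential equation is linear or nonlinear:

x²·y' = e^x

Linear (y and its derivatives appear to the first power only, no products of y terms)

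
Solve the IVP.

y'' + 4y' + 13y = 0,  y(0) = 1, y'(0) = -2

General solution: y = e^(-2x)(C₁cos(3x) + C₂sin(3x))
Complex roots r = -2 ± 3i
Applying ICs: C₁ = 1, C₂ = 0
Particular solution: y = e^(-2x)(cos(3x))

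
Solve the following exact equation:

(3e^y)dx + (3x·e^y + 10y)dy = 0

Verify exactness: ∂M/∂y = ∂N/∂x ✓
Find F(x,y) such that ∂F/∂x = M, ∂F/∂y = N
Solution: 3x·e^y + 5y² = C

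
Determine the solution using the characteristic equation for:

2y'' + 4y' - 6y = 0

Characteristic equation: 2r² + 4r - 6 = 0
Divide by 2: r² + 2r - 3 = 0
Roots: r = 1, -3 (distinct real)
General solution: y = C₁e^x + C₂e^(-3x)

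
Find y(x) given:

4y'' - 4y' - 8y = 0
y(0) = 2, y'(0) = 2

General solution: y = C₁e^(2x) + C₂e^(-x)
Applying ICs: C₁ = 4/3, C₂ = 2/3
Particular solution: y = (4/3)e^(2x) + (2/3)e^(-x)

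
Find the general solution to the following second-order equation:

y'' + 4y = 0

Characteristic equation: r² + 4 = 0
Roots: r = ±2i (complex conjugates)
General solution: y = C₁cos(2x) + C₂sin(2x)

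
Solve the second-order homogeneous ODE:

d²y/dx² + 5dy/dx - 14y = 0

Characteristic equation: r² + 5r - 14 = 0
Roots: r = 2, -7 (distinct real)
General solution: y = C₁e^(2x) + C₂e^(-7x)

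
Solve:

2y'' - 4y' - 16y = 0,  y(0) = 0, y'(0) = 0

General solution: y = C₁e^(4x) + C₂e^(-2x)
Applying ICs: C₁ = 0, C₂ = 0
Particular solution: y = 0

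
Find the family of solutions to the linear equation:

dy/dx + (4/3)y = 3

Using integrating factor method:

General solution: y = 9/4 + Ce^(-4x/3)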